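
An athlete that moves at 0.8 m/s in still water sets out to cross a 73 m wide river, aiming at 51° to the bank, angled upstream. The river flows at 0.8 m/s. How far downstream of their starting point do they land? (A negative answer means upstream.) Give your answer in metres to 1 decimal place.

Perpendicular speed = 0.622 m/s; crossing time = 73 / 0.622 = 117.417 s.
Net downstream speed = 0.297 m/s.
Drift = 0.297 × 117.417 = 34.819 m (downstream).

34.8 m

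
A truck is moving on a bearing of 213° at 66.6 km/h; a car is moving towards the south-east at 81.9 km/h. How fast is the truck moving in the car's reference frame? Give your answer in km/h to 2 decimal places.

94.21 km/h

Taking east as x and north as y: truck velocity = (-36.273, -55.855) km/h; car velocity = (57.912, -57.912) km/h.
Velocity of truck relative to car = (-36.273, -55.855) − (57.912, -57.912) = (-94.185, 2.057) km/h.
Magnitude = |(-94.185, 2.057)| = 94.207 km/h.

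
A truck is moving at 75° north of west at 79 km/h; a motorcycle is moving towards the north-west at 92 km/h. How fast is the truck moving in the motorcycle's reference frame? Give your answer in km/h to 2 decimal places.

Taking east as x and north as y: truck velocity = (-20.447, 76.308) km/h; motorcycle velocity = (-65.054, 65.054) km/h.
Velocity of truck relative to motorcycle = (-20.447, 76.308) − (-65.054, 65.054) = (44.607, 11.254) km/h.
Magnitude = |(44.607, 11.254)| = 46.005 km/h.

46.00 km/h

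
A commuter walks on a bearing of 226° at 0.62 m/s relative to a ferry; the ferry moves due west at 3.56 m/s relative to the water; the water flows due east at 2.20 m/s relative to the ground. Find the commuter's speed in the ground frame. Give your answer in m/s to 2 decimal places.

In east/north components (m/s): commuter relative to ferry = (-0.446, -0.431); ferry relative to water = (-3.560, 0.000); water relative to ground = (2.200, 0.000).
Sum = (-1.806, -0.431) m/s.
Speed = |(-1.806, -0.431)| = 1.857 m/s.

1.86 m/s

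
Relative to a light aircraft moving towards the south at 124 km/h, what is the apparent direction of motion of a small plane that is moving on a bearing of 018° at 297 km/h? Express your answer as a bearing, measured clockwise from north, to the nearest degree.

013°

Taking east as x and north as y: small plane velocity = (91.778, 282.464) km/h; light aircraft velocity = (0.000, -124.000) km/h.
Velocity of small plane relative to light aircraft = (91.778, 282.464) − (0.000, -124.000) = (91.778, 406.464) km/h.
Bearing = atan2(91.78, 406.46) = 12.72° clockwise from north.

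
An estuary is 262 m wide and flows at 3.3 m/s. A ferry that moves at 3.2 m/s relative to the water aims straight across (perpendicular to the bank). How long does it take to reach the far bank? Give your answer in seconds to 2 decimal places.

81.88 s

The component of the ferry's velocity perpendicular to the bank is 3.2 m/s.
The current is parallel to the bank, so it does not affect the crossing time.
Time = 262 / 3.200 = 81.875 s.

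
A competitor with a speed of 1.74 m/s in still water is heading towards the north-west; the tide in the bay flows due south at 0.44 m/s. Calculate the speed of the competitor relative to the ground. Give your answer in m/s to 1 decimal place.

1.5 m/s

Taking east as x and north as y: velocity relative to the water = (-1.230, 1.230) m/s; the water relative to ground = (0.000, -0.440) m/s.
Velocity relative to ground = (-1.230, 1.230) + (0.000, -0.440) = (-1.230, 0.790) m/s.
Speed = |(-1.230, 0.790)| = 1.462 m/s.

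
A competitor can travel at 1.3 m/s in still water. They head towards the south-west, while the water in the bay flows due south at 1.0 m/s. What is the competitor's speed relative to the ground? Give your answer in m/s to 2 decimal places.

2.13 m/s

Taking east as x and north as y: velocity relative to the water = (-0.919, -0.919) m/s; the water relative to ground = (0.000, -1.000) m/s.
Velocity relative to ground = (-0.919, -0.919) + (0.000, -1.000) = (-0.919, -1.919) m/s.
Speed = |(-0.919, -1.919)| = 2.128 m/s.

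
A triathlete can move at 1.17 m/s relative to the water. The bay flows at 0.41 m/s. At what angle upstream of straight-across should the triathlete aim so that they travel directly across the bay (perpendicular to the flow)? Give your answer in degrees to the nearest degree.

To cancel the current, the upstream component of the triathlete's velocity must equal the flow: 1.17 sin θ = 0.41.
sin θ = 0.41 / 1.17 = 0.3504.
θ = arcsin(0.3504) = 20.513°.

21°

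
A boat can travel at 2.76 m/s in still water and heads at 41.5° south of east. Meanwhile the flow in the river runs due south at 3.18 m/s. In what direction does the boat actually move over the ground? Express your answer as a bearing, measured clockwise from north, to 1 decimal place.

157.6°

Taking east as x and north as y: velocity relative to the water = (2.067, -1.829) m/s; the water relative to ground = (0.000, -3.180) m/s.
Velocity relative to ground = (2.067, -1.829) + (0.000, -3.180) = (2.067, -5.009) m/s.
Bearing = atan2(2.07, -5.01) = 157.57° clockwise from north.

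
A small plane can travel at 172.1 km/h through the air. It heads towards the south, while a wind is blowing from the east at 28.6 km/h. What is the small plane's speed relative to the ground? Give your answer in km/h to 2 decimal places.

Taking east as x and north as y: velocity relative to the air = (0.000, -172.100) km/h; the air relative to ground = (-28.600, 0.000) km/h.
Velocity relative to ground = (0.000, -172.100) + (-28.600, 0.000) = (-28.600, -172.100) km/h.
Speed = |(-28.600, -172.100)| = 174.460 km/h.

174.46 km/h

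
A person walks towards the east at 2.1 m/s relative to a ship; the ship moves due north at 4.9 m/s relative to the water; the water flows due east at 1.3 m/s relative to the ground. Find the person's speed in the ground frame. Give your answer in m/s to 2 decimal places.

In east/north components (m/s): person relative to ship = (2.100, 0.000); ship relative to water = (0.000, 4.900); water relative to ground = (1.300, 0.000).
Sum = (3.400, 4.900) m/s.
Speed = |(3.400, 4.900)| = 5.964 m/s.

5.96 m/s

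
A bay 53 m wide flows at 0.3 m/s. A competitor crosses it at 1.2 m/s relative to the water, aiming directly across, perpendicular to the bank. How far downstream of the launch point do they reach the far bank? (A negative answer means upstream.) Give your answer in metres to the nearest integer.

13 m

Perpendicular speed = 1.200 m/s; crossing time = 53 / 1.200 = 44.167 s.
Net downstream speed = 0.300 m/s.
Drift = 0.300 × 44.167 = 13.250 m (downstream).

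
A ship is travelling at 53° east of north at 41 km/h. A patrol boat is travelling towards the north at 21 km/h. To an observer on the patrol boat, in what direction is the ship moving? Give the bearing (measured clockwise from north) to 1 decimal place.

083.6°

Taking east as x and north as y: ship velocity = (32.744, 24.674) km/h; patrol boat velocity = (0.000, 21.000) km/h.
Velocity of ship relative to patrol boat = (32.744, 24.674) − (0.000, 21.000) = (32.744, 3.674) km/h.
Bearing = atan2(32.74, 3.67) = 83.60° clockwise from north.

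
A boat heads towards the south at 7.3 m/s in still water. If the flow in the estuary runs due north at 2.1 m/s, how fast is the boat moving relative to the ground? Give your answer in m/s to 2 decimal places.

Taking east as x and north as y: velocity relative to the water = (0.000, -7.300) m/s; the water relative to ground = (0.000, 2.100) m/s.
Velocity relative to ground = (0.000, -7.300) + (0.000, 2.100) = (0.000, -5.200) m/s.
Speed = |(0.000, -5.200)| = 5.200 m/s.

5.20 m/s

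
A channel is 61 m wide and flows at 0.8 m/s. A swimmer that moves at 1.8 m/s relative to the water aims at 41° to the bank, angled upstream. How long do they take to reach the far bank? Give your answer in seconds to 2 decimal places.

51.66 s

The component of the swimmer's velocity perpendicular to the bank is 1.8 × sin 41° = 1.181 m/s.
The current is parallel to the bank, so it does not affect the crossing time.
Time = 61 / 1.181 = 51.655 s.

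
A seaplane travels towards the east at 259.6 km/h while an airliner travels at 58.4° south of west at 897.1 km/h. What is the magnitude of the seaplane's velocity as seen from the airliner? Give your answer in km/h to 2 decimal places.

Taking east as x and north as y: seaplane velocity = (259.600, 0.000) km/h; airliner velocity = (-470.068, -764.084) km/h.
Velocity of seaplane relative to airliner = (259.600, 0.000) − (-470.068, -764.084) = (729.668, 764.084) km/h.
Magnitude = |(729.668, 764.084)| = 1056.522 km/h.

1056.52 km/h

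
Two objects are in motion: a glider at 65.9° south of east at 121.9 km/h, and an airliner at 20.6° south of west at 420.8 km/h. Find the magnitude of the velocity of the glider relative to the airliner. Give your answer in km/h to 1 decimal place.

445.2 km/h

Taking east as x and north as y: glider velocity = (49.775, -111.274) km/h; airliner velocity = (-393.894, -148.055) km/h.
Velocity of glider relative to airliner = (49.775, -111.274) − (-393.894, -148.055) = (443.669, 36.780) km/h.
Magnitude = |(443.669, 36.780)| = 445.191 km/h.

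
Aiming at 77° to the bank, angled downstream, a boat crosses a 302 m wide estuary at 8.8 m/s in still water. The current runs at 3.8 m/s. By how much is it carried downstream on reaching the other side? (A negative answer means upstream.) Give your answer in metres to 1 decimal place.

203.6 m

Perpendicular speed = 8.574 m/s; crossing time = 302 / 8.574 = 35.221 s.
Net downstream speed = 5.780 m/s.
Drift = 5.780 × 35.221 = 203.562 m (downstream).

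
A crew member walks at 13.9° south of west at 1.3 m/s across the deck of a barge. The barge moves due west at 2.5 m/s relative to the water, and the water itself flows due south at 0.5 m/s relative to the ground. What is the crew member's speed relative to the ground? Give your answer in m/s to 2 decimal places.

In east/north components (m/s): crew member relative to barge = (-1.262, -0.312); barge relative to water = (-2.500, 0.000); water relative to ground = (0.000, -0.500).
Sum = (-3.762, -0.812) m/s.
Speed = |(-3.762, -0.812)| = 3.849 m/s.

3.85 m/s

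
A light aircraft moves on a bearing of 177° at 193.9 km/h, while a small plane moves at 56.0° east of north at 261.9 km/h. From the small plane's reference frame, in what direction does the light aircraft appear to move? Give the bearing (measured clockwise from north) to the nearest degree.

211°

Taking east as x and north as y: light aircraft velocity = (10.148, -193.634) km/h; small plane velocity = (217.125, 146.453) km/h.
Velocity of light aircraft relative to small plane = (10.148, -193.634) − (217.125, 146.453) = (-206.977, -340.087) km/h.
Bearing = atan2(-206.98, -340.09) = 211.32° clockwise from north.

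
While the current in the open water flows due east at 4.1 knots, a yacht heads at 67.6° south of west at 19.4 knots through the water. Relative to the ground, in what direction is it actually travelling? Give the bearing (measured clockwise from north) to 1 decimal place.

190.4°

Taking east as x and north as y: velocity relative to the water = (-7.393, -17.936) knots; the water relative to ground = (4.100, 0.000) knots.
Velocity relative to ground = (-7.393, -17.936) + (4.100, 0.000) = (-3.293, -17.936) knots.
Bearing = atan2(-3.29, -17.94) = 190.40° clockwise from north.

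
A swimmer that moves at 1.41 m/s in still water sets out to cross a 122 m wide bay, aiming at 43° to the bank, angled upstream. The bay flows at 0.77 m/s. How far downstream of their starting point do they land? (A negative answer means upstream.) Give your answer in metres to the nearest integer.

Perpendicular speed = 0.962 m/s; crossing time = 122 / 0.962 = 126.870 s.
Net downstream speed = -0.261 m/s.
Drift = -0.261 × 126.870 = -33.139 m (upstream).

-33 m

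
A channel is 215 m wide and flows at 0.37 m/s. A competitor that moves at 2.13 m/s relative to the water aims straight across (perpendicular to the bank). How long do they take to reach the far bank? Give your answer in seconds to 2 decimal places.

100.94 s

The component of the competitor's velocity perpendicular to the bank is 2.13 m/s.
The current is parallel to the bank, so it does not affect the crossing time.
Time = 215 / 2.130 = 100.939 s.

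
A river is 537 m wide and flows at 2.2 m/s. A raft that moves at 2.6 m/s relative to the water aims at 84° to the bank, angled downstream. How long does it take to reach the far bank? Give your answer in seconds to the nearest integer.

The component of the raft's velocity perpendicular to the bank is 2.6 × sin 84° = 2.586 m/s.
Only the cross-stream component determines the crossing time; the current contributes nothing perpendicular to the bank.
Time = 537 / 2.586 = 207.676 s.

208 s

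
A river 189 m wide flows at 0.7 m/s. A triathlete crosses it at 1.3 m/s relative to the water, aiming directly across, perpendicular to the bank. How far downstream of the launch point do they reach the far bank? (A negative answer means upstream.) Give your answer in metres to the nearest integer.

Perpendicular speed = 1.300 m/s; crossing time = 189 / 1.300 = 145.385 s.
Net downstream speed = 0.700 m/s.
Drift = 0.700 × 145.385 = 101.769 m (downstream).

102 m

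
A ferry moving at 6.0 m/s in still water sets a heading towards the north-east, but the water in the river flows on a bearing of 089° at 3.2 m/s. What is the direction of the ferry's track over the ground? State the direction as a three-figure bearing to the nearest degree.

Taking east as x and north as y: velocity relative to the water = (4.243, 4.243) m/s; the water relative to ground = (3.200, 0.056) m/s.
Velocity relative to ground = (4.243, 4.243) + (3.200, 0.056) = (7.442, 4.298) m/s.
Bearing = atan2(7.44, 4.30) = 59.99° clockwise from north.

060°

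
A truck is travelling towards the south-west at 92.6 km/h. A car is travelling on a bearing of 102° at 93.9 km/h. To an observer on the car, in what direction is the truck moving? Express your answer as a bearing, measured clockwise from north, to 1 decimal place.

253.7°

Taking east as x and north as y: truck velocity = (-65.478, -65.478) km/h; car velocity = (91.848, -19.523) km/h.
Velocity of truck relative to car = (-65.478, -65.478) − (91.848, -19.523) = (-157.326, -45.955) km/h.
Bearing = atan2(-157.33, -45.96) = 253.72° clockwise from north.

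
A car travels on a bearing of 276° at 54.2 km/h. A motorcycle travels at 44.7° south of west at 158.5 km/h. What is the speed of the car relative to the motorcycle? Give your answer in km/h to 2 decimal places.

Taking east as x and north as y: car velocity = (-53.903, 5.665) km/h; motorcycle velocity = (-112.662, -111.488) km/h.
Velocity of car relative to motorcycle = (-53.903, 5.665) − (-112.662, -111.488) = (58.759, 117.154) km/h.
Magnitude = |(58.759, 117.154)| = 131.063 km/h.

131.06 km/h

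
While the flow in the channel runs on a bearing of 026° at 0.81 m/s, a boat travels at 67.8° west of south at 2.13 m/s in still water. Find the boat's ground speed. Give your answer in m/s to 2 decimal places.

1.62 m/s

Taking east as x and north as y: velocity relative to the water = (-1.972, -0.805) m/s; the water relative to ground = (0.355, 0.728) m/s.
Velocity relative to ground = (-1.972, -0.805) + (0.355, 0.728) = (-1.617, -0.077) m/s.
Speed = |(-1.617, -0.077)| = 1.619 m/s.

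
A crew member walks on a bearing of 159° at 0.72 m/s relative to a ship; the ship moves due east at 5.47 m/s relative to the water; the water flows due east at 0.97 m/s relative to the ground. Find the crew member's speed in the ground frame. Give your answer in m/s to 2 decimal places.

In east/north components (m/s): crew member relative to ship = (0.258, -0.672); ship relative to water = (5.470, 0.000); water relative to ground = (0.970, 0.000).
Sum = (6.698, -0.672) m/s.
Speed = |(6.698, -0.672)| = 6.732 m/s.

6.73 m/s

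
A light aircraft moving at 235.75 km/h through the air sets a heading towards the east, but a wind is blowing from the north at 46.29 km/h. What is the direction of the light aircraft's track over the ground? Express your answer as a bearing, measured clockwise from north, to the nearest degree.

101°

Taking east as x and north as y: velocity relative to the air = (235.750, 0.000) km/h; the air relative to ground = (0.000, -46.290) km/h.
Velocity relative to ground = (235.750, 0.000) + (0.000, -46.290) = (235.750, -46.290) km/h.
Bearing = atan2(235.75, -46.29) = 101.11° clockwise from north.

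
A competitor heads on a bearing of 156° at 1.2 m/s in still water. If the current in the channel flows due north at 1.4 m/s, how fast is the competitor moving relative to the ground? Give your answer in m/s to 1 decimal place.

0.6 m/s

Taking east as x and north as y: velocity relative to the water = (0.488, -1.096) m/s; the water relative to ground = (0.000, 1.400) m/s.
Velocity relative to ground = (0.488, -1.096) + (0.000, 1.400) = (0.488, 0.304) m/s.
Speed = |(0.488, 0.304)| = 0.575 m/s.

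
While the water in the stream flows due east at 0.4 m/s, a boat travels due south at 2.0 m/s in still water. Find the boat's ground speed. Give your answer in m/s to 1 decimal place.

2.0 m/s

Taking east as x and north as y: velocity relative to the water = (0.000, -2.000) m/s; the water relative to ground = (0.400, 0.000) m/s.
Velocity relative to ground = (0.000, -2.000) + (0.400, 0.000) = (0.400, -2.000) m/s.
Speed = |(0.400, -2.000)| = 2.040 m/s.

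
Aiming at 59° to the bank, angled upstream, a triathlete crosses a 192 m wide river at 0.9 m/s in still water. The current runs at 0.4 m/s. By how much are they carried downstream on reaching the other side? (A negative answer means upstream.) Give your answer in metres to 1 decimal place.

-15.8 m

Perpendicular speed = 0.771 m/s; crossing time = 192 / 0.771 = 248.882 s.
Net downstream speed = -0.064 m/s.
Drift = -0.064 × 248.882 = -15.813 m (upstream).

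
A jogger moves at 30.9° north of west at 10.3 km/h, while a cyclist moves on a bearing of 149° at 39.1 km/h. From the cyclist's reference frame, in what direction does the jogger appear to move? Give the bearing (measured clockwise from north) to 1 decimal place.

Taking east as x and north as y: jogger velocity = (-8.838, 5.289) km/h; cyclist velocity = (20.138, -33.515) km/h.
Velocity of jogger relative to cyclist = (-8.838, 5.289) − (20.138, -33.515) = (-28.976, 38.805) km/h.
Bearing = atan2(-28.98, 38.80) = 323.25° clockwise from north.

323.3°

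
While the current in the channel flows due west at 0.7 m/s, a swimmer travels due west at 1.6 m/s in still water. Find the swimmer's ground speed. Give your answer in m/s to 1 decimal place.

2.3 m/s

Taking east as x and north as y: velocity relative to the water = (-1.600, 0.000) m/s; the water relative to ground = (-0.700, 0.000) m/s.
Velocity relative to ground = (-1.600, 0.000) + (-0.700, 0.000) = (-2.300, 0.000) m/s.
Speed = |(-2.300, 0.000)| = 2.300 m/s.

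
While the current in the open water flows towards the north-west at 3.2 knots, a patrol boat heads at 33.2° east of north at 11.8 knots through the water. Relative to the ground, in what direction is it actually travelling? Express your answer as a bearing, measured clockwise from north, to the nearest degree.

Taking east as x and north as y: velocity relative to the water = (6.461, 9.874) knots; the water relative to ground = (-2.263, 2.263) knots.
Velocity relative to ground = (6.461, 9.874) + (-2.263, 2.263) = (4.199, 12.137) knots.
Bearing = atan2(4.20, 12.14) = 19.08° clockwise from north.

019°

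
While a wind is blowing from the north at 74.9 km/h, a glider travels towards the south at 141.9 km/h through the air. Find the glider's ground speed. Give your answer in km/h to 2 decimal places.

Taking east as x and north as y: velocity relative to the air = (0.000, -141.900) km/h; the air relative to ground = (0.000, -74.900) km/h.
Velocity relative to ground = (0.000, -141.900) + (0.000, -74.900) = (0.000, -216.800) km/h.
Speed = |(0.000, -216.800)| = 216.800 km/h.

216.80 km/h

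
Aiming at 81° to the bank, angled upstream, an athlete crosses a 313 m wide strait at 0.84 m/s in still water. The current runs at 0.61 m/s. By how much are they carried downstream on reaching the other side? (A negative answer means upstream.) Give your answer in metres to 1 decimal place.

Perpendicular speed = 0.830 m/s; crossing time = 313 / 0.830 = 377.264 s.
Net downstream speed = 0.479 m/s.
Drift = 0.479 × 377.264 = 180.557 m (downstream).

180.6 m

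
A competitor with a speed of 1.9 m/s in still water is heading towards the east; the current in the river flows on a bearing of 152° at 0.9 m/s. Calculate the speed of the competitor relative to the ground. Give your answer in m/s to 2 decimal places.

Taking east as x and north as y: velocity relative to the water = (1.900, 0.000) m/s; the water relative to ground = (0.423, -0.795) m/s.
Velocity relative to ground = (1.900, 0.000) + (0.423, -0.795) = (2.323, -0.795) m/s.
Speed = |(2.323, -0.795)| = 2.455 m/s.

2.45 m/s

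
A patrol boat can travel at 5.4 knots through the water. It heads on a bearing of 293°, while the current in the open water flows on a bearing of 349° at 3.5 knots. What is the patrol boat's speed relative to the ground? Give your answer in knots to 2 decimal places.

Taking east as x and north as y: velocity relative to the water = (-4.971, 2.110) knots; the water relative to ground = (-0.668, 3.436) knots.
Velocity relative to ground = (-4.971, 2.110) + (-0.668, 3.436) = (-5.639, 5.546) knots.
Speed = |(-5.639, 5.546)| = 7.909 knots.

7.91 knots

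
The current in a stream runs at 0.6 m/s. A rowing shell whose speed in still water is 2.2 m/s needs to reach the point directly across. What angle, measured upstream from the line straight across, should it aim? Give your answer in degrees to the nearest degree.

To cancel the current, the upstream component of the rowing shell's velocity must equal the flow: 2.2 sin θ = 0.6.
sin θ = 0.6 / 2.2 = 0.2727.
θ = arcsin(0.2727) = 15.827°.

16°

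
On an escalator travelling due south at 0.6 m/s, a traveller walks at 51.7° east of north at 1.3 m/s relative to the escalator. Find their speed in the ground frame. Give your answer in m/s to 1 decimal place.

1.0 m/s

Taking east as x and north as y: escalator velocity = (0.000, -0.600) m/s; traveller velocity relative to escalator = (1.020, 0.806) m/s.
Velocity relative to ground = (0.000, -0.600) + (1.020, 0.806) = (1.020, 0.206) m/s.
Speed = |(1.020, 0.206)| = 1.041 m/s.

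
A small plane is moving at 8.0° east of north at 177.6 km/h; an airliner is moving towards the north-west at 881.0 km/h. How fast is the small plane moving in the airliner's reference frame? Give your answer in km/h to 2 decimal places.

Taking east as x and north as y: small plane velocity = (24.717, 175.872) km/h; airliner velocity = (-622.961, 622.961) km/h.
Velocity of small plane relative to airliner = (24.717, 175.872) − (-622.961, 622.961) = (647.678, -447.089) km/h.
Magnitude = |(647.678, -447.089)| = 787.004 km/h.

787.00 km/h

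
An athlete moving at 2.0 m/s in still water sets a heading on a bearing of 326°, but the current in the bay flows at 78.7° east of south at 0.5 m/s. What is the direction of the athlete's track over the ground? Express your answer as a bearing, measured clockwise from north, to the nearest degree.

338°

Taking east as x and north as y: velocity relative to the water = (-1.118, 1.658) m/s; the water relative to ground = (0.490, -0.098) m/s.
Velocity relative to ground = (-1.118, 1.658) + (0.490, -0.098) = (-0.628, 1.560) m/s.
Bearing = atan2(-0.63, 1.56) = 338.07° clockwise from north.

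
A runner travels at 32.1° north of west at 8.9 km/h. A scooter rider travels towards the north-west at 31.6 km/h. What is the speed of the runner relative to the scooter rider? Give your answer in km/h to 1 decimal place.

23.0 km/h

Taking east as x and north as y: runner velocity = (-7.539, 4.729) km/h; scooter rider velocity = (-22.345, 22.345) km/h.
Velocity of runner relative to scooter rider = (-7.539, 4.729) − (-22.345, 22.345) = (14.805, -17.615) km/h.
Magnitude = |(14.805, -17.615)| = 23.011 km/h.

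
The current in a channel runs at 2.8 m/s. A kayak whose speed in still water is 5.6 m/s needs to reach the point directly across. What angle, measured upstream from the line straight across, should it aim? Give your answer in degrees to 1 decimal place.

To cancel the current, the upstream component of the kayak's velocity must equal the flow: 5.6 sin θ = 2.8.
sin θ = 2.8 / 5.6 = 0.5000.
θ = arcsin(0.5000) = 30.000°.

30.0°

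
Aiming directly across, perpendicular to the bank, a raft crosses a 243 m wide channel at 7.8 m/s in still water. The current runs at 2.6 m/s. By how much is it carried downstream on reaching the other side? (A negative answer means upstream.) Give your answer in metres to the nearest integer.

Perpendicular speed = 7.800 m/s; crossing time = 243 / 7.800 = 31.154 s.
Net downstream speed = 2.600 m/s.
Drift = 2.600 × 31.154 = 81.000 m (downstream).

81 m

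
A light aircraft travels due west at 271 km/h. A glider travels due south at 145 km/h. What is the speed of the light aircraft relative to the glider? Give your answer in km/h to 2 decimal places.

307.35 km/h

Taking east as x and north as y: light aircraft velocity = (-271.000, 0.000) km/h; glider velocity = (0.000, -145.000) km/h.
Velocity of light aircraft relative to glider = (-271.000, 0.000) − (0.000, -145.000) = (-271.000, 145.000) km/h.
Magnitude = |(-271.000, 145.000)| = 307.353 km/h.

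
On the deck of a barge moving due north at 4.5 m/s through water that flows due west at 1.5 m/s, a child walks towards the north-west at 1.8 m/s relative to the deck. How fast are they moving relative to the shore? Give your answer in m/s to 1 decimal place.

In east/north components (m/s): child relative to barge = (-1.273, 1.273); barge relative to water = (0.000, 4.500); water relative to ground = (-1.500, 0.000).
Sum = (-2.773, 5.773) m/s.
Speed = |(-2.773, 5.773)| = 6.404 m/s.

6.4 m/s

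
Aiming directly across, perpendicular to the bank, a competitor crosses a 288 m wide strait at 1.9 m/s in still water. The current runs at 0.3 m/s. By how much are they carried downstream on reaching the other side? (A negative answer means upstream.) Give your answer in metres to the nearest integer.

Perpendicular speed = 1.900 m/s; crossing time = 288 / 1.900 = 151.579 s.
Net downstream speed = 0.300 m/s.
Drift = 0.300 × 151.579 = 45.474 m (downstream).

45 m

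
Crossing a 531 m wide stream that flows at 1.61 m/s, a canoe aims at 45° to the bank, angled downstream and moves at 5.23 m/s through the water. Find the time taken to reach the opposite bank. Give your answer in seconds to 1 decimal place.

143.6 s

The component of the canoe's velocity perpendicular to the bank is 5.23 × sin 45° = 3.698 m/s.
Only the cross-stream component determines the crossing time; the current contributes nothing perpendicular to the bank.
Time = 531 / 3.698 = 143.585 s.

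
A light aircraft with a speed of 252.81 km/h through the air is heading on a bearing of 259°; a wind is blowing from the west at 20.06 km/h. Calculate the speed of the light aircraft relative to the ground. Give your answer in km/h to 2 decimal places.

233.15 km/h

Taking east as x and north as y: velocity relative to the air = (-248.165, -48.238) km/h; the air relative to ground = (20.060, 0.000) km/h.
Velocity relative to ground = (-248.165, -48.238) + (20.060, 0.000) = (-228.105, -48.238) km/h.
Speed = |(-228.105, -48.238)| = 233.150 km/h.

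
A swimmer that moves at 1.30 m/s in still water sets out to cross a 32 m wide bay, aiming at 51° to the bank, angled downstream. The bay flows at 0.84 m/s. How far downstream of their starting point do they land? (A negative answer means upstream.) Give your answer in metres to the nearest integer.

Perpendicular speed = 1.010 m/s; crossing time = 32 / 1.010 = 31.674 s.
Net downstream speed = 1.658 m/s.
Drift = 1.658 × 31.674 = 52.519 m (downstream).

53 m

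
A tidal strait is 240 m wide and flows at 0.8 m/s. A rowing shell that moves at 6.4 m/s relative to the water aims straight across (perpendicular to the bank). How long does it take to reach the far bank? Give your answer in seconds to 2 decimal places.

The component of the rowing shell's velocity perpendicular to the bank is 6.4 m/s.
The current is parallel to the bank, so it does not affect the crossing time.
Time = 240 / 6.400 = 37.500 s.

37.50 s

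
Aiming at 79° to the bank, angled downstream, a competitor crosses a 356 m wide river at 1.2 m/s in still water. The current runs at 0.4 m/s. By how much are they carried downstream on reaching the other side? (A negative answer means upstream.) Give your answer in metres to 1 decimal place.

Perpendicular speed = 1.178 m/s; crossing time = 356 / 1.178 = 302.219 s.
Net downstream speed = 0.629 m/s.
Drift = 0.629 × 302.219 = 190.087 m (downstream).

190.1 m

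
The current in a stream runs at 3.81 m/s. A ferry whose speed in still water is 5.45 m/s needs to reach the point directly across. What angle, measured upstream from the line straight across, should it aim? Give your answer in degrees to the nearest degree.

44°

To cancel the current, the upstream component of the ferry's velocity must equal the flow: 5.45 sin θ = 3.81.
sin θ = 3.81 / 5.45 = 0.6991.
θ = arcsin(0.6991) = 44.353°.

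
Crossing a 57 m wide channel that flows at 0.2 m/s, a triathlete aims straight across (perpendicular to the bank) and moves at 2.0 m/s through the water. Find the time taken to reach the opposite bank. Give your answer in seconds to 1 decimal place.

28.5 s

The component of the triathlete's velocity perpendicular to the bank is 2.0 m/s.
Only the cross-stream component determines the crossing time; the current contributes nothing perpendicular to the bank.
Time = 57 / 2.000 = 28.500 s.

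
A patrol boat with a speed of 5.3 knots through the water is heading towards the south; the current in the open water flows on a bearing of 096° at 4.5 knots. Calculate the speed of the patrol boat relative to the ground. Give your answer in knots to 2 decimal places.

7.30 knots

Taking east as x and north as y: velocity relative to the water = (0.000, -5.300) knots; the water relative to ground = (4.475, -0.470) knots.
Velocity relative to ground = (0.000, -5.300) + (4.475, -0.470) = (4.475, -5.770) knots.
Speed = |(4.475, -5.770)| = 7.302 knots.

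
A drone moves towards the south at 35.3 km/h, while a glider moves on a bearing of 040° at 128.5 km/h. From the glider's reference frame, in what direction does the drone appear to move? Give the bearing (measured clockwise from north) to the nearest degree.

Taking east as x and north as y: drone velocity = (0.000, -35.300) km/h; glider velocity = (82.598, 98.437) km/h.
Velocity of drone relative to glider = (0.000, -35.300) − (82.598, 98.437) = (-82.598, -133.737) km/h.
Bearing = atan2(-82.60, -133.74) = 211.70° clockwise from north.

212°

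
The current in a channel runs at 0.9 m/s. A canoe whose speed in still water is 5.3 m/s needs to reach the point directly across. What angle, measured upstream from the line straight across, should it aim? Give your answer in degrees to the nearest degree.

To cancel the current, the upstream component of the canoe's velocity must equal the flow: 5.3 sin θ = 0.9.
sin θ = 0.9 / 5.3 = 0.1698.
θ = arcsin(0.1698) = 9.777°.

10°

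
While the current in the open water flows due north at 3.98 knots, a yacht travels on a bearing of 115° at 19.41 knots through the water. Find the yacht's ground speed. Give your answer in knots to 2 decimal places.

18.09 knots

Taking east as x and north as y: velocity relative to the water = (17.591, -8.203) knots; the water relative to ground = (0.000, 3.980) knots.
Velocity relative to ground = (17.591, -8.203) + (0.000, 3.980) = (17.591, -4.223) knots.
Speed = |(17.591, -4.223)| = 18.091 knots.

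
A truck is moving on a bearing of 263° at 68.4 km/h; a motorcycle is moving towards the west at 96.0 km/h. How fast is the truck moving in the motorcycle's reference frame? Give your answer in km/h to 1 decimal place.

29.3 km/h

Taking east as x and north as y: truck velocity = (-67.890, -8.336) km/h; motorcycle velocity = (-96.000, 0.000) km/h.
Velocity of truck relative to motorcycle = (-67.890, -8.336) − (-96.000, 0.000) = (28.110, -8.336) km/h.
Magnitude = |(28.110, -8.336)| = 29.320 km/h.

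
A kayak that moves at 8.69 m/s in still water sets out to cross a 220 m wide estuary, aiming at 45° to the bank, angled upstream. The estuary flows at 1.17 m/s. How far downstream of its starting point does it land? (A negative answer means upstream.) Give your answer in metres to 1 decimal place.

-178.1 m

Perpendicular speed = 6.145 m/s; crossing time = 220 / 6.145 = 35.803 s.
Net downstream speed = -4.975 m/s.
Drift = -4.975 × 35.803 = -178.111 m (upstream).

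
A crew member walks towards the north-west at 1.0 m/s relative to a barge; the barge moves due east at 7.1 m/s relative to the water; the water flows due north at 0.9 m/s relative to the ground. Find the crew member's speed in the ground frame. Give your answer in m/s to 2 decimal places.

In east/north components (m/s): crew member relative to barge = (-0.707, 0.707); barge relative to water = (7.100, 0.000); water relative to ground = (0.000, 0.900).
Sum = (6.393, 1.607) m/s.
Speed = |(6.393, 1.607)| = 6.592 m/s.

6.59 m/s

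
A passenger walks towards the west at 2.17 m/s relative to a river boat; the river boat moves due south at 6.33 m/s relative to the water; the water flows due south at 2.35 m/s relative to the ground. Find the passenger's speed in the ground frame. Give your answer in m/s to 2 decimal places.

In east/north components (m/s): passenger relative to river boat = (-2.170, 0.000); river boat relative to water = (0.000, -6.330); water relative to ground = (0.000, -2.350).
Sum = (-2.170, -8.680) m/s.
Speed = |(-2.170, -8.680)| = 8.947 m/s.

8.95 m/s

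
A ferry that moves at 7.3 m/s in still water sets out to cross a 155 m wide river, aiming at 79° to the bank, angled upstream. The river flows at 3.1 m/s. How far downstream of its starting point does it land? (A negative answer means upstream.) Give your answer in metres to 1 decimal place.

Perpendicular speed = 7.166 m/s; crossing time = 155 / 7.166 = 21.630 s.
Net downstream speed = 1.707 m/s.
Drift = 1.707 × 21.630 = 36.925 m (downstream).

36.9 m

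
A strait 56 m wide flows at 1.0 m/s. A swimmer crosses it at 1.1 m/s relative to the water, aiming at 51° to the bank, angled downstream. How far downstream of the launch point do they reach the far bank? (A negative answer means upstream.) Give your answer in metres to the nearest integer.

Perpendicular speed = 0.855 m/s; crossing time = 56 / 0.855 = 65.508 s.
Net downstream speed = 1.692 m/s.
Drift = 1.692 × 65.508 = 110.856 m (downstream).

111 m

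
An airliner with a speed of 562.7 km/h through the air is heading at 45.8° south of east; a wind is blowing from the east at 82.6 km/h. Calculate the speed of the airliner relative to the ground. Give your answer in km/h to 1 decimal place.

508.6 km/h

Taking east as x and north as y: velocity relative to the air = (392.295, -403.406) km/h; the air relative to ground = (-82.600, 0.000) km/h.
Velocity relative to ground = (392.295, -403.406) + (-82.600, 0.000) = (309.695, -403.406) km/h.
Speed = |(309.695, -403.406)| = 508.573 km/h.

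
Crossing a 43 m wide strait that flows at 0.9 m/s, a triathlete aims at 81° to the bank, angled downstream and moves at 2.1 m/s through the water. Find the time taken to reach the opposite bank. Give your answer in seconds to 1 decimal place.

20.7 s

The component of the triathlete's velocity perpendicular to the bank is 2.1 × sin 81° = 2.074 m/s.
The current is parallel to the bank, so it does not affect the crossing time.
Time = 43 / 2.074 = 20.731 s.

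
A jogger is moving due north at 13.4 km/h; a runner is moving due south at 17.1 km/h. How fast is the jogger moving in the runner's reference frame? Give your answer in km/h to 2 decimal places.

30.50 km/h

Taking east as x and north as y: jogger velocity = (0.000, 13.400) km/h; runner velocity = (0.000, -17.100) km/h.
Velocity of jogger relative to runner = (0.000, 13.400) − (0.000, -17.100) = (0.000, 30.500) km/h.
Magnitude = |(0.000, 30.500)| = 30.500 km/h.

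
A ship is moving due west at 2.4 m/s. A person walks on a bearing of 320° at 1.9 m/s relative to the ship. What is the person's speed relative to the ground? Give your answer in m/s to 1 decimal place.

Taking east as x and north as y: ship velocity = (-2.400, 0.000) m/s; person velocity relative to ship = (-1.221, 1.455) m/s.
Velocity relative to ground = (-2.400, 0.000) + (-1.221, 1.455) = (-3.621, 1.455) m/s.
Speed = |(-3.621, 1.455)| = 3.903 m/s.

3.9 m/s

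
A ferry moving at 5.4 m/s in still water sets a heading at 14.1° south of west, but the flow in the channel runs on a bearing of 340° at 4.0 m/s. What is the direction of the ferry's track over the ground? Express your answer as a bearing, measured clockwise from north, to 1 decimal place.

290.3°

Taking east as x and north as y: velocity relative to the water = (-5.237, -1.316) m/s; the water relative to ground = (-1.368, 3.759) m/s.
Velocity relative to ground = (-5.237, -1.316) + (-1.368, 3.759) = (-6.605, 2.443) m/s.
Bearing = atan2(-6.61, 2.44) = 290.30° clockwise from north.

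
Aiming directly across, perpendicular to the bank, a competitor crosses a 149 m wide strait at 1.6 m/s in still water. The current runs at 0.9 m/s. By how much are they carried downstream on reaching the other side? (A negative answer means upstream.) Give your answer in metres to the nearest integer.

Perpendicular speed = 1.600 m/s; crossing time = 149 / 1.600 = 93.125 s.
Net downstream speed = 0.900 m/s.
Drift = 0.900 × 93.125 = 83.812 m (downstream).

84 m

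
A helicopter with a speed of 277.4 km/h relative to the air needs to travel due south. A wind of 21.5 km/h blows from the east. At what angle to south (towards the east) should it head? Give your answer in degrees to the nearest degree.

The wind pushes perpendicular to the desired track; the heading must have a component into the wind equal to 21.5 km/h: 277.4 sin θ = 21.5.
sin θ = 0.0775, so θ = 4.445°.

4°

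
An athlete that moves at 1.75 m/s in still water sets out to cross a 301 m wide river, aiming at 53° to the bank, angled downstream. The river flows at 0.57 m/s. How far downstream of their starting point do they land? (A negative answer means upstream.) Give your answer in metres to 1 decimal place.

Perpendicular speed = 1.398 m/s; crossing time = 301 / 1.398 = 215.367 s.
Net downstream speed = 1.623 m/s.
Drift = 1.623 × 215.367 = 349.579 m (downstream).

349.6 m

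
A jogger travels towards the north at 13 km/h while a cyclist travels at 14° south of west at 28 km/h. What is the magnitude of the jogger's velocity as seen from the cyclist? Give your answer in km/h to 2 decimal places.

Taking east as x and north as y: jogger velocity = (0.000, 13.000) km/h; cyclist velocity = (-27.168, -6.774) km/h.
Velocity of jogger relative to cyclist = (0.000, 13.000) − (-27.168, -6.774) = (27.168, 19.774) km/h.
Magnitude = |(27.168, 19.774)| = 33.602 km/h.

33.60 km/h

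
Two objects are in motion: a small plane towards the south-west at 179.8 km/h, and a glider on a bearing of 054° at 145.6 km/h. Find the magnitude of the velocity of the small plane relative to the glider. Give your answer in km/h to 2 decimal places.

Taking east as x and north as y: small plane velocity = (-127.138, -127.138) km/h; glider velocity = (117.793, 85.582) km/h.
Velocity of small plane relative to glider = (-127.138, -127.138) − (117.793, 85.582) = (-244.931, -212.719) km/h.
Magnitude = |(-244.931, -212.719)| = 324.408 km/h.

324.41 km/h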